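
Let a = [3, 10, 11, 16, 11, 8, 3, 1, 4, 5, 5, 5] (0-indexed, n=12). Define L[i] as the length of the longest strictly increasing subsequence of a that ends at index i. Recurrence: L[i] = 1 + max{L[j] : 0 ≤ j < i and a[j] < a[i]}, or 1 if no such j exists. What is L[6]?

   i    0    1    2    3    4    5    6    7    8    9   10   11
a[i]    3   10   11   16   11    8    3    1    4    5    5    5
L[i]    1    2    3    4    3    2    1    1    2    3    3    3

1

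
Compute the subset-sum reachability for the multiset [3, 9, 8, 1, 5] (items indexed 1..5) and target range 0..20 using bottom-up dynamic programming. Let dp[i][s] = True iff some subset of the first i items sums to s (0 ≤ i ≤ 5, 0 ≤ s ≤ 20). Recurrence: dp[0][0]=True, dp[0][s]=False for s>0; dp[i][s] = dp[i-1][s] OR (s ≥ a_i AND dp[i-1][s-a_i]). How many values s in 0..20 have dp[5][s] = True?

18

i\s   0   1   2   3   4   5   6   7   8   9  10  11  12  13  14  15  16  17  18  19  20
  0   T   F   F   F   F   F   F   F   F   F   F   F   F   F   F   F   F   F   F   F   F
  1   T   F   F   T   F   F   F   F   F   F   F   F   F   F   F   F   F   F   F   F   F
  2   T   F   F   T   F   F   F   F   F   T   F   F   T   F   F   F   F   F   F   F   F
  3   T   F   F   T   F   F   F   F   T   T   F   T   T   F   F   F   F   T   F   F   T
  4   T   T   F   T   T   F   F   F   T   T   T   T   T   T   F   F   F   T   T   F   T
  5   T   T   F   T   T   T   T   F   T   T   T   T   T   T   T   T   T   T   T   F   T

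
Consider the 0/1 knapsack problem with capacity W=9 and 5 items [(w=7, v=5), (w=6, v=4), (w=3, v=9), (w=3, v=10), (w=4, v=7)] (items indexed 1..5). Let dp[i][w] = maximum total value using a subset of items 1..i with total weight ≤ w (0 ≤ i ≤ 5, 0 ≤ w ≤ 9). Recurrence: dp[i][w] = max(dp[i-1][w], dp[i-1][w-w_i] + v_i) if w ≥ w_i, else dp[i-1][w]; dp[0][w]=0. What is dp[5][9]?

19

i\w   0   1   2   3   4   5   6   7   8   9
  0   0   0   0   0   0   0   0   0   0   0
  1   0   0   0   0   0   0   0   5   5   5
  2   0   0   0   0   0   0   4   5   5   5
  3   0   0   0   9   9   9   9   9   9  13
  4   0   0   0  10  10  10  19  19  19  19
  5   0   0   0  10  10  10  19  19  19  19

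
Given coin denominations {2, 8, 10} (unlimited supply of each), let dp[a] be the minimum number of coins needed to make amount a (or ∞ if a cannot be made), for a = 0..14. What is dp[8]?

1

 a  0  1  2  3  4  5  6  7  8  9 10 11 12 13 14
dp  0  -  1  -  2  -  3  -  1  -  1  -  2  -  3
(- denotes ∞ / unreachable)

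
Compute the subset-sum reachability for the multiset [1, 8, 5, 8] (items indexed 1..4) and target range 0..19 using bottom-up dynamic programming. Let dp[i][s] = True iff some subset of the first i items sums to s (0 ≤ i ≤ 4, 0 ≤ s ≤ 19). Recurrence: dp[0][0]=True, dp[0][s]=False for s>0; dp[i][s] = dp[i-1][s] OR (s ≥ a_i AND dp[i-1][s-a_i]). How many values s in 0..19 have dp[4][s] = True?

10

i\s   0   1   2   3   4   5   6   7   8   9  10  11  12  13  14  15  16  17  18  19
  0   T   F   F   F   F   F   F   F   F   F   F   F   F   F   F   F   F   F   F   F
  1   T   T   F   F   F   F   F   F   F   F   F   F   F   F   F   F   F   F   F   F
  2   T   T   F   F   F   F   F   F   T   T   F   F   F   F   F   F   F   F   F   F
  3   T   T   F   F   F   T   T   F   T   T   F   F   F   T   T   F   F   F   F   F
  4   T   T   F   F   F   T   T   F   T   T   F   F   F   T   T   F   T   T   F   F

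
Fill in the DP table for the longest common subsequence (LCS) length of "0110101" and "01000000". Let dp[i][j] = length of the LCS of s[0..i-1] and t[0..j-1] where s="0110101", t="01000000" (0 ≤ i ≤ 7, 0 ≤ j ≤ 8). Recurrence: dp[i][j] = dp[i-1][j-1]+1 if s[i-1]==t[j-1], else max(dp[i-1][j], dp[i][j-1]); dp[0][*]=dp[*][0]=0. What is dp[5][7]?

   ''  0  1  0  0  0  0  0  0
''  0  0  0  0  0  0  0  0  0
 0  0  1  1  1  1  1  1  1  1
 1  0  1  2  2  2  2  2  2  2
 1  0  1  2  2  2  2  2  2  2
 0  0  1  2  3  3  3  3  3  3
 1  0  1  2  3  3  3  3  3  3
 0  0  1  2  3  4  4  4  4  4
 1  0  1  2  3  4  4  4  4  4

3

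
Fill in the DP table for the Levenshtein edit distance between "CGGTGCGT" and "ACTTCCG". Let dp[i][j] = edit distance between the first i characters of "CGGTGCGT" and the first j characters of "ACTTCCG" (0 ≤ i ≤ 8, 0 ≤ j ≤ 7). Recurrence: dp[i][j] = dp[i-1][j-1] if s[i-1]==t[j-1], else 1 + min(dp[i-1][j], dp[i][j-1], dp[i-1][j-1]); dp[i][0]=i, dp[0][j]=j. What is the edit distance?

5

   ''  A  C  T  T  C  C  G
''  0  1  2  3  4  5  6  7
 C  1  1  1  2  3  4  5  6
 G  2  2  2  2  3  4  5  5
 G  3  3  3  3  3  4  5  5
 T  4  4  4  3  3  4  5  6
 G  5  5  5  4  4  4  5  5
 C  6  6  5  5  5  4  4  5
 G  7  7  6  6  6  5  5  4
 T  8  8  7  6  6  6  6  5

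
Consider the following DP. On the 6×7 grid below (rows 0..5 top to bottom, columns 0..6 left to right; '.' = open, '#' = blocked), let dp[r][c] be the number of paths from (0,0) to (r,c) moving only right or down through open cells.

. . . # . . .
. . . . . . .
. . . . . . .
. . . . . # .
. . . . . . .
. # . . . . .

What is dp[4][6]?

r\c   0   1   2   3   4   5   6
  0   1   1   1   0   0   0   0
  1   1   2   3   3   3   3   3
  2   1   3   6   9  12  15  18
  3   1   4  10  19  31   0  18
  4   1   5  15  34  65  65  83
  5   1   0  15  49 114 179 262

83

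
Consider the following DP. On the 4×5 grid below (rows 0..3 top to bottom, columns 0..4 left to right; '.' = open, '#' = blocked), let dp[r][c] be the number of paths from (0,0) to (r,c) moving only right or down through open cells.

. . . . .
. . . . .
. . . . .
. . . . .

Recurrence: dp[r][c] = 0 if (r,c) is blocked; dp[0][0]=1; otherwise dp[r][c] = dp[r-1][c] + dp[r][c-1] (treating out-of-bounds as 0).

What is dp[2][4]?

r\c   0   1   2   3   4
  0   1   1   1   1   1
  1   1   2   3   4   5
  2   1   3   6  10  15
  3   1   4  10  20  35

15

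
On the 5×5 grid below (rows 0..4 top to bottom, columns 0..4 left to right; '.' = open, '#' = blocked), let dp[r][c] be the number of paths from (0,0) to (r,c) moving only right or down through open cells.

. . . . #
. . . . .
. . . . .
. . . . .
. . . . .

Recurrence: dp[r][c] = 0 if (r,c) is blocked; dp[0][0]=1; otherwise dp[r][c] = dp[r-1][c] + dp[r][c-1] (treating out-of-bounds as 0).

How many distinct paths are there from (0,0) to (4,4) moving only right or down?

69

r\c   0   1   2   3   4
  0   1   1   1   1   0
  1   1   2   3   4   4
  2   1   3   6  10  14
  3   1   4  10  20  34
  4   1   5  15  35  69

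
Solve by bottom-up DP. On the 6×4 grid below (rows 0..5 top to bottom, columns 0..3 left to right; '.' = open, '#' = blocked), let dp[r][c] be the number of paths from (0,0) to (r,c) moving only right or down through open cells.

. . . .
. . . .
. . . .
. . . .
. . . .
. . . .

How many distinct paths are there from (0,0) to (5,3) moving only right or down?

r\c   0   1   2   3
  0   1   1   1   1
  1   1   2   3   4
  2   1   3   6  10
  3   1   4  10  20
  4   1   5  15  35
  5   1   6  21  56

56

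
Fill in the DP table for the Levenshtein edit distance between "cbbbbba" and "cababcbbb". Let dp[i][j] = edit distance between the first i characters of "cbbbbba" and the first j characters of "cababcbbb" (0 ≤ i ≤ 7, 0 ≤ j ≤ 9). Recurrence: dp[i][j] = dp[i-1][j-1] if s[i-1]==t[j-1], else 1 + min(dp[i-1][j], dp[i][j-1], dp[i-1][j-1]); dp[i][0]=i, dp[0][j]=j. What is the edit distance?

4

   ''  c  a  b  a  b  c  b  b  b
''  0  1  2  3  4  5  6  7  8  9
 c  1  0  1  2  3  4  5  6  7  8
 b  2  1  1  1  2  3  4  5  6  7
 b  3  2  2  1  2  2  3  4  5  6
 b  4  3  3  2  2  2  3  3  4  5
 b  5  4  4  3  3  2  3  3  3  4
 b  6  5  5  4  4  3  3  3  3  3
 a  7  6  5  5  4  4  4  4  4  4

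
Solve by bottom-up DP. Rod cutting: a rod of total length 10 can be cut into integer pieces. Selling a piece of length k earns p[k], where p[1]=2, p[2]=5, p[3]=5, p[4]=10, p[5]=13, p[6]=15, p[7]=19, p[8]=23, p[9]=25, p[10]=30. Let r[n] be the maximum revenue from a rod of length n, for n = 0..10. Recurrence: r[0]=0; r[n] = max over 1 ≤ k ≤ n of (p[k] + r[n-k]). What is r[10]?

30

   n    0    1    2    3    4    5    6    7    8    9   10
r[n]    0    2    5    7   10   13   15   19   23   25   30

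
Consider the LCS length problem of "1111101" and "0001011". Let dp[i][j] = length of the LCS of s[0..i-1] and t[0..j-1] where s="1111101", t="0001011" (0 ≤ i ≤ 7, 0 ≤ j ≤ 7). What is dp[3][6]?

   ''  0  0  0  1  0  1  1
''  0  0  0  0  0  0  0  0
 1  0  0  0  0  1  1  1  1
 1  0  0  0  0  1  1  2  2
 1  0  0  0  0  1  1  2  3
 1  0  0  0  0  1  1  2  3
 1  0  0  0  0  1  1  2  3
 0  0  1  1  1  1  2  2  3
 1  0  1  1  1  2  2  3  3

2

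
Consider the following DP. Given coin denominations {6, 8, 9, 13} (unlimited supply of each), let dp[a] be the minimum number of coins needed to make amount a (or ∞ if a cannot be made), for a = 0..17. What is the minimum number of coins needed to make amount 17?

 a  0  1  2  3  4  5  6  7  8  9 10 11 12 13 14 15 16 17
dp  0  -  -  -  -  -  1  -  1  1  -  -  2  1  2  2  2  2
(- denotes ∞ / unreachable)

2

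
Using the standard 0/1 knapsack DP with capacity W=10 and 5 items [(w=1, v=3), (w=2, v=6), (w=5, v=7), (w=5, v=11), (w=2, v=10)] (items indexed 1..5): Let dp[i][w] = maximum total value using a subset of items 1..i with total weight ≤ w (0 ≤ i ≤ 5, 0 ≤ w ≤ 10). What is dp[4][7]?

17

i\w   0   1   2   3   4   5   6   7   8   9  10
  0   0   0   0   0   0   0   0   0   0   0   0
  1   0   3   3   3   3   3   3   3   3   3   3
  2   0   3   6   9   9   9   9   9   9   9   9
  3   0   3   6   9   9   9  10  13  16  16  16
  4   0   3   6   9   9  11  14  17  20  20  20
  5   0   3  10  13  16  19  19  21  24  27  30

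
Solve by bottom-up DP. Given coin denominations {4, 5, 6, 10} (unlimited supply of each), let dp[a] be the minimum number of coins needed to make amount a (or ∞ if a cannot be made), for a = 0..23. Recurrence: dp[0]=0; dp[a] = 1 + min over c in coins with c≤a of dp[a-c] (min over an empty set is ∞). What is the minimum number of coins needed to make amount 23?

4

 a  0  1  2  3  4  5  6  7  8  9 10 11 12 13 14 15 16 17 18 19 20 21 22 23
dp  0  -  -  -  1  1  1  -  2  2  1  2  2  3  2  2  2  3  3  3  2  3  3  4
(- denotes ∞ / unreachable)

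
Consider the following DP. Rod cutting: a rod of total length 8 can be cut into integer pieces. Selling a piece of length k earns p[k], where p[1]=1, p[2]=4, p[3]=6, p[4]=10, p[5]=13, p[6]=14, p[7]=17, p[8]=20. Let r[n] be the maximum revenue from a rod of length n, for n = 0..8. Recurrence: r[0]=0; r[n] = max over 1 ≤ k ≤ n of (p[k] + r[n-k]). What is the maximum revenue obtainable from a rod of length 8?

20

   n    0    1    2    3    4    5    6    7    8
r[n]    0    1    4    6   10   13   14   17   20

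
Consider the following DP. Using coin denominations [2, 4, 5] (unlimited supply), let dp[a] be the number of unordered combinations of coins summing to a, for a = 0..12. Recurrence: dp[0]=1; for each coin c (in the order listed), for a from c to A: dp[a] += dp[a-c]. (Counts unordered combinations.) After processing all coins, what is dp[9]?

2

after  coin     0     1     2     3     4     5     6     7     8     9    10    11    12
          2     1     0     1     0     1     0     1     0     1     0     1     0     1
          4     1     0     1     0     2     0     2     0     3     0     3     0     4
          5     1     0     1     0     2     1     2     1     3     2     4     2     5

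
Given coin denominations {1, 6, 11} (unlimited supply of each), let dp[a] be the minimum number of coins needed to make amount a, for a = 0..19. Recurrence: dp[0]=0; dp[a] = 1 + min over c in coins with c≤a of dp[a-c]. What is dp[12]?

 a  0  1  2  3  4  5  6  7  8  9 10 11 12 13 14 15 16 17 18 19
dp  0  1  2  3  4  5  1  2  3  4  5  1  2  3  4  5  6  2  3  4

2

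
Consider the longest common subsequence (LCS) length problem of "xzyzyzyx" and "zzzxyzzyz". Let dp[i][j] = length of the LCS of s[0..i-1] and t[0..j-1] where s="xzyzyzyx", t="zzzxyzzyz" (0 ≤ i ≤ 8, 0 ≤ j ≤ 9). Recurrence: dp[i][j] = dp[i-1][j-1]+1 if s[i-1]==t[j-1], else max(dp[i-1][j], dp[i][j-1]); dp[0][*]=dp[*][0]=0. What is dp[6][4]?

3

   ''  z  z  z  x  y  z  z  y  z
''  0  0  0  0  0  0  0  0  0  0
 x  0  0  0  0  1  1  1  1  1  1
 z  0  1  1  1  1  1  2  2  2  2
 y  0  1  1  1  1  2  2  2  3  3
 z  0  1  2  2  2  2  3  3  3  4
 y  0  1  2  2  2  3  3  3  4  4
 z  0  1  2  3  3  3  4  4  4  5
 y  0  1  2  3  3  4  4  4  5  5
 x  0  1  2  3  4  4  4  4  5  5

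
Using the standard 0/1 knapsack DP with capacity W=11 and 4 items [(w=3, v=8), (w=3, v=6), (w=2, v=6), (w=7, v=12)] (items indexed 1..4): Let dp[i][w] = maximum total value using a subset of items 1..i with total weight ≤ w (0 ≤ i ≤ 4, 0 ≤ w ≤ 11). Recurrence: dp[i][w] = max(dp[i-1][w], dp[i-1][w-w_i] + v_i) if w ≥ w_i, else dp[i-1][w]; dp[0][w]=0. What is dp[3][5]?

i\w   0   1   2   3   4   5   6   7   8   9  10  11
  0   0   0   0   0   0   0   0   0   0   0   0   0
  1   0   0   0   8   8   8   8   8   8   8   8   8
  2   0   0   0   8   8   8  14  14  14  14  14  14
  3   0   0   6   8   8  14  14  14  20  20  20  20
  4   0   0   6   8   8  14  14  14  20  20  20  20

14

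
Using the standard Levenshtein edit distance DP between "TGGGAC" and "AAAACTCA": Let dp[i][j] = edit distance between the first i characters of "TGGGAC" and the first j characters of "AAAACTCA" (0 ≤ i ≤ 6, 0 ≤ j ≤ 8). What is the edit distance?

7

   ''  A  A  A  A  C  T  C  A
''  0  1  2  3  4  5  6  7  8
 T  1  1  2  3  4  5  5  6  7
 G  2  2  2  3  4  5  6  6  7
 G  3  3  3  3  4  5  6  7  7
 G  4  4  4  4  4  5  6  7  8
 A  5  4  4  4  4  5  6  7  7
 C  6  5  5  5  5  4  5  6  7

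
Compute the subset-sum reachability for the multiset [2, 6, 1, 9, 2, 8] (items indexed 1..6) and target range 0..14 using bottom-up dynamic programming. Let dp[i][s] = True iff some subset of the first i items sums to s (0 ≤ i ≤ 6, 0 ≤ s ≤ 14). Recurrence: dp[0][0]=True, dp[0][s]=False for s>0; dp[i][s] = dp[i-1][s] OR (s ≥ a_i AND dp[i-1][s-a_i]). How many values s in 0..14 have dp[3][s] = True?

8

i\s   0   1   2   3   4   5   6   7   8   9  10  11  12  13  14
  0   T   F   F   F   F   F   F   F   F   F   F   F   F   F   F
  1   T   F   T   F   F   F   F   F   F   F   F   F   F   F   F
  2   T   F   T   F   F   F   T   F   T   F   F   F   F   F   F
  3   T   T   T   T   F   F   T   T   T   T   F   F   F   F   F
  4   T   T   T   T   F   F   T   T   T   T   T   T   T   F   F
  5   T   T   T   T   T   T   T   T   T   T   T   T   T   T   T
  6   T   T   T   T   T   T   T   T   T   T   T   T   T   T   T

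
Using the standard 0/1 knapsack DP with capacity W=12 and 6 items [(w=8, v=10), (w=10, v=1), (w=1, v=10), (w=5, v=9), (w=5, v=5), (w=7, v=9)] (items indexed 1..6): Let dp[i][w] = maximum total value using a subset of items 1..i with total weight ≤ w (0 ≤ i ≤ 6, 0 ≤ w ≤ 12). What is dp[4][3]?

10

i\w   0   1   2   3   4   5   6   7   8   9  10  11  12
  0   0   0   0   0   0   0   0   0   0   0   0   0   0
  1   0   0   0   0   0   0   0   0  10  10  10  10  10
  2   0   0   0   0   0   0   0   0  10  10  10  10  10
  3   0  10  10  10  10  10  10  10  10  20  20  20  20
  4   0  10  10  10  10  10  19  19  19  20  20  20  20
  5   0  10  10  10  10  10  19  19  19  20  20  24  24
  6   0  10  10  10  10  10  19  19  19  20  20  24  24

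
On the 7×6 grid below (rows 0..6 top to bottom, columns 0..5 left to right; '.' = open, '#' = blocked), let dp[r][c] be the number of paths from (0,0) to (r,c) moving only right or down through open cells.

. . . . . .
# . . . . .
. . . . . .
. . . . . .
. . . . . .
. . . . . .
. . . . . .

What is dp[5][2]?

r\c   0   1   2   3   4   5
  0   1   1   1   1   1   1
  1   0   1   2   3   4   5
  2   0   1   3   6  10  15
  3   0   1   4  10  20  35
  4   0   1   5  15  35  70
  5   0   1   6  21  56 126
  6   0   1   7  28  84 210

6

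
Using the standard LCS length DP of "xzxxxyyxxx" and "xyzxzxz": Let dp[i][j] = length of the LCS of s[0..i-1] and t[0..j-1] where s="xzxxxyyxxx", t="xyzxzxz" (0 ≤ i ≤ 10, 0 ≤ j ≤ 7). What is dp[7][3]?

2

   ''  x  y  z  x  z  x  z
''  0  0  0  0  0  0  0  0
 x  0  1  1  1  1  1  1  1
 z  0  1  1  2  2  2  2  2
 x  0  1  1  2  3  3  3  3
 x  0  1  1  2  3  3  4  4
 x  0  1  1  2  3  3  4  4
 y  0  1  2  2  3  3  4  4
 y  0  1  2  2  3  3  4  4
 x  0  1  2  2  3  3  4  4
 x  0  1  2  2  3  3  4  4
 x  0  1  2  2  3  3  4  4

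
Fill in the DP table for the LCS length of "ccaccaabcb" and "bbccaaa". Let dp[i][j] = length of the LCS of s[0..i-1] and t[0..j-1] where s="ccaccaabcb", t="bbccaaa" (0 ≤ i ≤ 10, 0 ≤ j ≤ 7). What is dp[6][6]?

   ''  b  b  c  c  a  a  a
''  0  0  0  0  0  0  0  0
 c  0  0  0  1  1  1  1  1
 c  0  0  0  1  2  2  2  2
 a  0  0  0  1  2  3  3  3
 c  0  0  0  1  2  3  3  3
 c  0  0  0  1  2  3  3  3
 a  0  0  0  1  2  3  4  4
 a  0  0  0  1  2  3  4  5
 b  0  1  1  1  2  3  4  5
 c  0  1  1  2  2  3  4  5
 b  0  1  2  2  2  3  4  5

4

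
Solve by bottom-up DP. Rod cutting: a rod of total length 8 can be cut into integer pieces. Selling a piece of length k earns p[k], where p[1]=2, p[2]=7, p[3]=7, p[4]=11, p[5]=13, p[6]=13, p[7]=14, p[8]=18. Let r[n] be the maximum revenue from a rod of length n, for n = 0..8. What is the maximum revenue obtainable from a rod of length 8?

28

   n    0    1    2    3    4    5    6    7    8
r[n]    0    2    7    9   14   16   21   23   28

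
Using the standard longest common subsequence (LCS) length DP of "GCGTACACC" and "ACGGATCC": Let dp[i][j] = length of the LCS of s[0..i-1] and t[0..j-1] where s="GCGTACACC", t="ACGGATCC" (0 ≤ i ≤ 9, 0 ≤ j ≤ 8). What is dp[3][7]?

   ''  A  C  G  G  A  T  C  C
''  0  0  0  0  0  0  0  0  0
 G  0  0  0  1  1  1  1  1  1
 C  0  0  1  1  1  1  1  2  2
 G  0  0  1  2  2  2  2  2  2
 T  0  0  1  2  2  2  3  3  3
 A  0  1  1  2  2  3  3  3  3
 C  0  1  2  2  2  3  3  4  4
 A  0  1  2  2  2  3  3  4  4
 C  0  1  2  2  2  3  3  4  5
 C  0  1  2  2  2  3  3  4  5

2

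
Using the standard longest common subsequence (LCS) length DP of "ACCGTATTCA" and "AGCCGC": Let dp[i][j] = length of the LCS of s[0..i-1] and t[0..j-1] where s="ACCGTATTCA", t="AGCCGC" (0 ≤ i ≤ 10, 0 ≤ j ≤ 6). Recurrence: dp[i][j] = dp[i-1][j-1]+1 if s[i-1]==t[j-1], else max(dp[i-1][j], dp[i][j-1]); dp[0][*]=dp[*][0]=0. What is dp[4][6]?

   ''  A  G  C  C  G  C
''  0  0  0  0  0  0  0
 A  0  1  1  1  1  1  1
 C  0  1  1  2  2  2  2
 C  0  1  1  2  3  3  3
 G  0  1  2  2  3  4  4
 T  0  1  2  2  3  4  4
 A  0  1  2  2  3  4  4
 T  0  1  2  2  3  4  4
 T  0  1  2  2  3  4  4
 C  0  1  2  3  3  4  5
 A  0  1  2  3  3  4  5

4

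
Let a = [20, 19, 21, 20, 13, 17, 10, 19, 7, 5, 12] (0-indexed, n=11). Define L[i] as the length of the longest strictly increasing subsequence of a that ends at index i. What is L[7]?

   i    0    1    2    3    4    5    6    7    8    9   10
a[i]   20   19   21   20   13   17   10   19    7    5   12
L[i]    1    1    2    2    1    2    1    3    1    1    2

3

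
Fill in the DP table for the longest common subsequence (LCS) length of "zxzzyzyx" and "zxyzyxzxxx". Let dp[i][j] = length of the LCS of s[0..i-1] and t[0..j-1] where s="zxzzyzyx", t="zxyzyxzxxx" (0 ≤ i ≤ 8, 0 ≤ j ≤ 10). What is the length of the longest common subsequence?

6

   ''  z  x  y  z  y  x  z  x  x  x
''  0  0  0  0  0  0  0  0  0  0  0
 z  0  1  1  1  1  1  1  1  1  1  1
 x  0  1  2  2  2  2  2  2  2  2  2
 z  0  1  2  2  3  3  3  3  3  3  3
 z  0  1  2  2  3  3  3  4  4  4  4
 y  0  1  2  3  3  4  4  4  4  4  4
 z  0  1  2  3  4  4  4  5  5  5  5
 y  0  1  2  3  4  5  5  5  5  5  5
 x  0  1  2  3  4  5  6  6  6  6  6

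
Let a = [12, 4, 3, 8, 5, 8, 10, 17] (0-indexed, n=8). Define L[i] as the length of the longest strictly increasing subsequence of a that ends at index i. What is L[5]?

3

   i    0    1    2    3    4    5    6    7
a[i]   12    4    3    8    5    8   10   17
L[i]    1    1    1    2    2    3    4    5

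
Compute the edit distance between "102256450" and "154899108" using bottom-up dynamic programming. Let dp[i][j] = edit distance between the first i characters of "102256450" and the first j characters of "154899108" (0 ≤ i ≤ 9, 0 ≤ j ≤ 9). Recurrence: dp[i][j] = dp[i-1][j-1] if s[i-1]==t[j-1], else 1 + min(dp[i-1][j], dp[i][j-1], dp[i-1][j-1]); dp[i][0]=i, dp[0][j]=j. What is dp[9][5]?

6

   ''  1  5  4  8  9  9  1  0  8
''  0  1  2  3  4  5  6  7  8  9
 1  1  0  1  2  3  4  5  6  7  8
 0  2  1  1  2  3  4  5  6  6  7
 2  3  2  2  2  3  4  5  6  7  7
 2  4  3  3  3  3  4  5  6  7  8
 5  5  4  3  4  4  4  5  6  7  8
 6  6  5  4  4  5  5  5  6  7  8
 4  7  6  5  4  5  6  6  6  7  8
 5  8  7  6  5  5  6  7  7  7  8
 0  9  8  7  6  6  6  7  8  7  8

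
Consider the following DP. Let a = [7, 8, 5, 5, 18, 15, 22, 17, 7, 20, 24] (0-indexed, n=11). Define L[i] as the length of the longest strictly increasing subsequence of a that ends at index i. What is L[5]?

   i    0    1    2    3    4    5    6    7    8    9   10
a[i]    7    8    5    5   18   15   22   17    7   20   24
L[i]    1    2    1    1    3    3    4    4    2    5    6

3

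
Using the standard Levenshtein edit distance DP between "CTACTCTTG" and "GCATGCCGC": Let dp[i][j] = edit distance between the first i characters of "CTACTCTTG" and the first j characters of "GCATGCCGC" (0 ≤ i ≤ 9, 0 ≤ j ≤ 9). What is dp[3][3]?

2

   ''  G  C  A  T  G  C  C  G  C
''  0  1  2  3  4  5  6  7  8  9
 C  1  1  1  2  3  4  5  6  7  8
 T  2  2  2  2  2  3  4  5  6  7
 A  3  3  3  2  3  3  4  5  6  7
 C  4  4  3  3  3  4  3  4  5  6
 T  5  5  4  4  3  4  4  4  5  6
 C  6  6  5  5  4  4  4  4  5  5
 T  7  7  6  6  5  5  5  5  5  6
 T  8  8  7  7  6  6  6  6  6  6
 G  9  8  8  8  7  6  7  7  6  7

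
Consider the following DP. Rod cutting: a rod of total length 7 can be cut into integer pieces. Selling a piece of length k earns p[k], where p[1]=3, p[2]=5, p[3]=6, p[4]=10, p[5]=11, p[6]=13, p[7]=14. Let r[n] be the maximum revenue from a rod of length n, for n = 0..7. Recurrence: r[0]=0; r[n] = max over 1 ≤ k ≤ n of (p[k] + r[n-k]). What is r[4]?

12

   n    0    1    2    3    4    5    6    7
r[n]    0    3    6    9   12   15   18   21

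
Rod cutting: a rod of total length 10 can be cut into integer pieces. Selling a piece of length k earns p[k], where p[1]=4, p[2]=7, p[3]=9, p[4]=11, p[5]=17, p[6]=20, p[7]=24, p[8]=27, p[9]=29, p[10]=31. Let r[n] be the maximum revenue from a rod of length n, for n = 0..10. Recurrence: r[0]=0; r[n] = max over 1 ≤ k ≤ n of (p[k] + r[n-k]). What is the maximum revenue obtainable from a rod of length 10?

   n    0    1    2    3    4    5    6    7    8    9   10
r[n]    0    4    8   12   16   20   24   28   32   36   40

40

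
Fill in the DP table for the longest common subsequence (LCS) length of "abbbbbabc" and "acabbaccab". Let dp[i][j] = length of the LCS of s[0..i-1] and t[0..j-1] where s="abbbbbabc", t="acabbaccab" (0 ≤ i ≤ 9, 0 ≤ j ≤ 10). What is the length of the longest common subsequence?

   ''  a  c  a  b  b  a  c  c  a  b
''  0  0  0  0  0  0  0  0  0  0  0
 a  0  1  1  1  1  1  1  1  1  1  1
 b  0  1  1  1  2  2  2  2  2  2  2
 b  0  1  1  1  2  3  3  3  3  3  3
 b  0  1  1  1  2  3  3  3  3  3  4
 b  0  1  1  1  2  3  3  3  3  3  4
 b  0  1  1  1  2  3  3  3  3  3  4
 a  0  1  1  2  2  3  4  4  4  4  4
 b  0  1  1  2  3  3  4  4  4  4  5
 c  0  1  2  2  3  3  4  5  5  5  5

5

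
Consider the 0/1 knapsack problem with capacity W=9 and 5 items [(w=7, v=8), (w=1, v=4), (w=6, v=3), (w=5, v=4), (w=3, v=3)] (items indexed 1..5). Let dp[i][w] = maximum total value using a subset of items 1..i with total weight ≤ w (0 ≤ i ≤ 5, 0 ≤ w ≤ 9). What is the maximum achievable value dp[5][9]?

12

i\w   0   1   2   3   4   5   6   7   8   9
  0   0   0   0   0   0   0   0   0   0   0
  1   0   0   0   0   0   0   0   8   8   8
  2   0   4   4   4   4   4   4   8  12  12
  3   0   4   4   4   4   4   4   8  12  12
  4   0   4   4   4   4   4   8   8  12  12
  5   0   4   4   4   7   7   8   8  12  12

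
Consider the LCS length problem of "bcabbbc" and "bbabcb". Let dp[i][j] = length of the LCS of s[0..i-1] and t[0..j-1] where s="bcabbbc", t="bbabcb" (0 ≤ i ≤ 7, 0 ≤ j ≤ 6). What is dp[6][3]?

2

   ''  b  b  a  b  c  b
''  0  0  0  0  0  0  0
 b  0  1  1  1  1  1  1
 c  0  1  1  1  1  2  2
 a  0  1  1  2  2  2  2
 b  0  1  2  2  3  3  3
 b  0  1  2  2  3  3  4
 b  0  1  2  2  3  3  4
 c  0  1  2  2  3  4  4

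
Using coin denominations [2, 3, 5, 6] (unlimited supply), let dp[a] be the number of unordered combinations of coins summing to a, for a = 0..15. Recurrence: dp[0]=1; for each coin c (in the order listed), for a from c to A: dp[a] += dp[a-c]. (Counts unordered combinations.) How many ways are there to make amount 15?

after  coin     0     1     2     3     4     5     6     7     8     9    10    11    12    13    14    15
          2     1     0     1     0     1     0     1     0     1     0     1     0     1     0     1     0
          3     1     0     1     1     1     1     2     1     2     2     2     2     3     2     3     3
          5     1     0     1     1     1     2     2     2     3     3     4     4     5     5     6     7
          6     1     0     1     1     1     2     3     2     4     4     5     6     8     7    10    11

11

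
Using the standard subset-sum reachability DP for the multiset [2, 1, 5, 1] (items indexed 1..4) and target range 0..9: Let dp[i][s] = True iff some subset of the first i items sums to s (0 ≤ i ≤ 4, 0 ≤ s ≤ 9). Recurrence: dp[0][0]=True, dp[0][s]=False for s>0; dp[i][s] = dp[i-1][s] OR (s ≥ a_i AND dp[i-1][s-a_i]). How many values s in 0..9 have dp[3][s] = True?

8

i\s   0   1   2   3   4   5   6   7   8   9
  0   T   F   F   F   F   F   F   F   F   F
  1   T   F   T   F   F   F   F   F   F   F
  2   T   T   T   T   F   F   F   F   F   F
  3   T   T   T   T   F   T   T   T   T   F
  4   T   T   T   T   T   T   T   T   T   T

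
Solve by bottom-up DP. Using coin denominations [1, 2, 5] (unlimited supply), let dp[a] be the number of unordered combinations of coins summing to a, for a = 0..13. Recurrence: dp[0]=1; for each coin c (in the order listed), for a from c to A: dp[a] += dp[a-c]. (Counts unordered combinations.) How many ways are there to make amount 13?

after  coin     0     1     2     3     4     5     6     7     8     9    10    11    12    13
          1     1     1     1     1     1     1     1     1     1     1     1     1     1     1
          2     1     1     2     2     3     3     4     4     5     5     6     6     7     7
          5     1     1     2     2     3     4     5     6     7     8    10    11    13    14

14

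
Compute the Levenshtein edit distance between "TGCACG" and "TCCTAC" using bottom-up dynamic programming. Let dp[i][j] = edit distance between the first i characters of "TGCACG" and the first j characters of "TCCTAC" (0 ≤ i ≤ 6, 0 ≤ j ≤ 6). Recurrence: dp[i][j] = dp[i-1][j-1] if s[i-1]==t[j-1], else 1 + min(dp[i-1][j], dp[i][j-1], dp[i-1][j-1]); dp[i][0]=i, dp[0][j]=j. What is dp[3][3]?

   ''  T  C  C  T  A  C
''  0  1  2  3  4  5  6
 T  1  0  1  2  3  4  5
 G  2  1  1  2  3  4  5
 C  3  2  1  1  2  3  4
 A  4  3  2  2  2  2  3
 C  5  4  3  2  3  3  2
 G  6  5  4  3  3  4  3

1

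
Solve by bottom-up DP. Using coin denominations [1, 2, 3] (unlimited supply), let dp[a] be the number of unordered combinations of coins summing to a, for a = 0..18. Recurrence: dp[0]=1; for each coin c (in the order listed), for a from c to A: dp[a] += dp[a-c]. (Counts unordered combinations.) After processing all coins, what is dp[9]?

after  coin     0     1     2     3     4     5     6     7     8     9    10    11    12    13    14    15    16    17    18
          1     1     1     1     1     1     1     1     1     1     1     1     1     1     1     1     1     1     1     1
          2     1     1     2     2     3     3     4     4     5     5     6     6     7     7     8     8     9     9    10
          3     1     1     2     3     4     5     7     8    10    12    14    16    19    21    24    27    30    33    37

12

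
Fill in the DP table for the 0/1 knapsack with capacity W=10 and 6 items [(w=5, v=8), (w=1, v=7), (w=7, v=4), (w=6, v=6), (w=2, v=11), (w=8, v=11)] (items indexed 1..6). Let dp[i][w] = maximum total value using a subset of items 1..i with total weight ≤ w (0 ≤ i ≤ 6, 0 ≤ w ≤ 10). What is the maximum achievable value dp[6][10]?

i\w   0   1   2   3   4   5   6   7   8   9  10
  0   0   0   0   0   0   0   0   0   0   0   0
  1   0   0   0   0   0   8   8   8   8   8   8
  2   0   7   7   7   7   8  15  15  15  15  15
  3   0   7   7   7   7   8  15  15  15  15  15
  4   0   7   7   7   7   8  15  15  15  15  15
  5   0   7  11  18  18  18  18  19  26  26  26
  6   0   7  11  18  18  18  18  19  26  26  26

26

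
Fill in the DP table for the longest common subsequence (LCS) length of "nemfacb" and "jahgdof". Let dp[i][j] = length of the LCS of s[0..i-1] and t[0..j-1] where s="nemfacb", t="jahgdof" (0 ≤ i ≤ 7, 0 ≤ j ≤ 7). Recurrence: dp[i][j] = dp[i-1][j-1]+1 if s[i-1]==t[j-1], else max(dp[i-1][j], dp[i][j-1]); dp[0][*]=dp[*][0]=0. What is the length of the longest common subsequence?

1

   ''  j  a  h  g  d  o  f
''  0  0  0  0  0  0  0  0
 n  0  0  0  0  0  0  0  0
 e  0  0  0  0  0  0  0  0
 m  0  0  0  0  0  0  0  0
 f  0  0  0  0  0  0  0  1
 a  0  0  1  1  1  1  1  1
 c  0  0  1  1  1  1  1  1
 b  0  0  1  1  1  1  1  1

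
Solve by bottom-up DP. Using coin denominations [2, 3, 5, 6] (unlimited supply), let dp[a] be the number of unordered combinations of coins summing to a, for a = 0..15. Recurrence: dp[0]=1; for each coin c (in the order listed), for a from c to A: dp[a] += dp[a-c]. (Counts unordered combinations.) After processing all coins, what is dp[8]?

4

after  coin     0     1     2     3     4     5     6     7     8     9    10    11    12    13    14    15
          2     1     0     1     0     1     0     1     0     1     0     1     0     1     0     1     0
          3     1     0     1     1     1     1     2     1     2     2     2     2     3     2     3     3
          5     1     0     1     1     1     2     2     2     3     3     4     4     5     5     6     7
          6     1     0     1     1     1     2     3     2     4     4     5     6     8     7    10    11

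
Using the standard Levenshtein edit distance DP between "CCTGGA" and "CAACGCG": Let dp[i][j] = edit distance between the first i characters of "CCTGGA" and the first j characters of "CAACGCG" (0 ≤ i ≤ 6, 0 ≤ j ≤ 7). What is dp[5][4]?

   ''  C  A  A  C  G  C  G
''  0  1  2  3  4  5  6  7
 C  1  0  1  2  3  4  5  6
 C  2  1  1  2  2  3  4  5
 T  3  2  2  2  3  3  4  5
 G  4  3  3  3  3  3  4  4
 G  5  4  4  4  4  3  4  4
 A  6  5  4  4  5  4  4  5

4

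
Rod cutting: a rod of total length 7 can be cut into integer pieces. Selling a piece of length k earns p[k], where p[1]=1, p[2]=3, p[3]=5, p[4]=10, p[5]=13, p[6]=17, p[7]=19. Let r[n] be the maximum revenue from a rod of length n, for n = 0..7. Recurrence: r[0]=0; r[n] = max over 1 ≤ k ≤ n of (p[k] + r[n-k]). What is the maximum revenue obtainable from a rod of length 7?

   n    0    1    2    3    4    5    6    7
r[n]    0    1    3    5   10   13   17   19

19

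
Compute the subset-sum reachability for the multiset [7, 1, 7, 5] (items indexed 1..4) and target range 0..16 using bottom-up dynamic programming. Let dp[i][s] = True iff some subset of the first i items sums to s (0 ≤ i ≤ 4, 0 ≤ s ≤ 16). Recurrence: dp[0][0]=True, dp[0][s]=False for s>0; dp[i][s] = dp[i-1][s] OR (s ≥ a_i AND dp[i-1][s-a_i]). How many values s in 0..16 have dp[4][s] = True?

i\s   0   1   2   3   4   5   6   7   8   9  10  11  12  13  14  15  16
  0   T   F   F   F   F   F   F   F   F   F   F   F   F   F   F   F   F
  1   T   F   F   F   F   F   F   T   F   F   F   F   F   F   F   F   F
  2   T   T   F   F   F   F   F   T   T   F   F   F   F   F   F   F   F
  3   T   T   F   F   F   F   F   T   T   F   F   F   F   F   T   T   F
  4   T   T   F   F   F   T   T   T   T   F   F   F   T   T   T   T   F

10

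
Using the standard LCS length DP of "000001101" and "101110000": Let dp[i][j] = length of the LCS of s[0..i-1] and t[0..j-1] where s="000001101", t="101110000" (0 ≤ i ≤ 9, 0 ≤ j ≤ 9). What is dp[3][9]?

3

   ''  1  0  1  1  1  0  0  0  0
''  0  0  0  0  0  0  0  0  0  0
 0  0  0  1  1  1  1  1  1  1  1
 0  0  0  1  1  1  1  2  2  2  2
 0  0  0  1  1  1  1  2  3  3  3
 0  0  0  1  1  1  1  2  3  4  4
 0  0  0  1  1  1  1  2  3  4  5
 1  0  1  1  2  2  2  2  3  4  5
 1  0  1  1  2  3  3  3  3  4  5
 0  0  1  2  2  3  3  4  4  4  5
 1  0  1  2  3  3  4  4  4  4  5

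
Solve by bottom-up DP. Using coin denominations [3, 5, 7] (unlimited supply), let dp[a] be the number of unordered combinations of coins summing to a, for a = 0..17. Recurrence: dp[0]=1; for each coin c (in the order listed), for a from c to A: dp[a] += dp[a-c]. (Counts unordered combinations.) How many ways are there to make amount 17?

3

after  coin     0     1     2     3     4     5     6     7     8     9    10    11    12    13    14    15    16    17
          3     1     0     0     1     0     0     1     0     0     1     0     0     1     0     0     1     0     0
          5     1     0     0     1     0     1     1     0     1     1     1     1     1     1     1     2     1     1
          7     1     0     0     1     0     1     1     1     1     1     2     1     2     2     2     3     2     3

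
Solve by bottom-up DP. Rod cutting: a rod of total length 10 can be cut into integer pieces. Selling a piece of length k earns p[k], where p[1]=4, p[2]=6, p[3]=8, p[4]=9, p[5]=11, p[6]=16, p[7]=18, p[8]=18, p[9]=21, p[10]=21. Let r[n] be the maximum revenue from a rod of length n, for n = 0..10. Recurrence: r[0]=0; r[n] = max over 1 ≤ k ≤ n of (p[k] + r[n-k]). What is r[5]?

20

   n    0    1    2    3    4    5    6    7    8    9   10
r[n]    0    4    8   12   16   20   24   28   32   36   40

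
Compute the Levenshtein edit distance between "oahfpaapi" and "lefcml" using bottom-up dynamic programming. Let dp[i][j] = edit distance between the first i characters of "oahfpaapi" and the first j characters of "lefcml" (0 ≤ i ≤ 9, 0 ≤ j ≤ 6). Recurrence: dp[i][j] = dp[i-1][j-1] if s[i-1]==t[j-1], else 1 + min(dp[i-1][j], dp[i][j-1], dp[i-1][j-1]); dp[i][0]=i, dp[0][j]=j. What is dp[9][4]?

8

   ''  l  e  f  c  m  l
''  0  1  2  3  4  5  6
 o  1  1  2  3  4  5  6
 a  2  2  2  3  4  5  6
 h  3  3  3  3  4  5  6
 f  4  4  4  3  4  5  6
 p  5  5  5  4  4  5  6
 a  6  6  6  5  5  5  6
 a  7  7  7  6  6  6  6
 p  8  8  8  7  7  7  7
 i  9  9  9  8  8  8  8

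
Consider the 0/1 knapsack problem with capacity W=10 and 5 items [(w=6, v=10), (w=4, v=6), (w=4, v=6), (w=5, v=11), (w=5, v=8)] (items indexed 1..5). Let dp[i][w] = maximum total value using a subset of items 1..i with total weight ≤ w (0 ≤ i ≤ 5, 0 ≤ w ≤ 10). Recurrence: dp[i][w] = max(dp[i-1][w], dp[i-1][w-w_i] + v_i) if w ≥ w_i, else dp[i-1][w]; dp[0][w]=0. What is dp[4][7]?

11

i\w   0   1   2   3   4   5   6   7   8   9  10
  0   0   0   0   0   0   0   0   0   0   0   0
  1   0   0   0   0   0   0  10  10  10  10  10
  2   0   0   0   0   6   6  10  10  10  10  16
  3   0   0   0   0   6   6  10  10  12  12  16
  4   0   0   0   0   6  11  11  11  12  17  17
  5   0   0   0   0   6  11  11  11  12  17  19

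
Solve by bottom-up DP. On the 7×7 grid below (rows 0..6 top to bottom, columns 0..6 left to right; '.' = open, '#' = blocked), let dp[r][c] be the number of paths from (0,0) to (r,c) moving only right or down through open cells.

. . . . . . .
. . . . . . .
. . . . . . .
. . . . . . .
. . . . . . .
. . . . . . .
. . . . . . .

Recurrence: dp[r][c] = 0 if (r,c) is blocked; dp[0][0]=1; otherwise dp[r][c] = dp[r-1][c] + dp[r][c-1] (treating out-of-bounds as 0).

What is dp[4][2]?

r\c   0   1   2   3   4   5   6
  0   1   1   1   1   1   1   1
  1   1   2   3   4   5   6   7
  2   1   3   6  10  15  21  28
  3   1   4  10  20  35  56  84
  4   1   5  15  35  70 126 210
  5   1   6  21  56 126 252 462
  6   1   7  28  84 210 462 924

15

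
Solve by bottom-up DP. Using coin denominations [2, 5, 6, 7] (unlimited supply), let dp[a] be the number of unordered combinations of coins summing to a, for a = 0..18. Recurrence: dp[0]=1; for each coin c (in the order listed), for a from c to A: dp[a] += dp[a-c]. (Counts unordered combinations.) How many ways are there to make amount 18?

9

after  coin     0     1     2     3     4     5     6     7     8     9    10    11    12    13    14    15    16    17    18
          2     1     0     1     0     1     0     1     0     1     0     1     0     1     0     1     0     1     0     1
          5     1     0     1     0     1     1     1     1     1     1     2     1     2     1     2     2     2     2     2
          6     1     0     1     0     1     1     2     1     2     1     3     2     4     2     4     3     5     4     6
          7     1     0     1     0     1     1     2     2     2     2     3     3     5     4     6     5     7     7     9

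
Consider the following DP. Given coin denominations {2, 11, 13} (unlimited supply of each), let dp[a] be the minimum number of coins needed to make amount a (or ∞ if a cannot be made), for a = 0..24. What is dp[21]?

 a  0  1  2  3  4  5  6  7  8  9 10 11 12 13 14 15 16 17 18 19 20 21 22 23 24
dp  0  -  1  -  2  -  3  -  4  -  5  1  6  1  7  2  8  3  9  4 10  5  2  6  2
(- denotes ∞ / unreachable)

5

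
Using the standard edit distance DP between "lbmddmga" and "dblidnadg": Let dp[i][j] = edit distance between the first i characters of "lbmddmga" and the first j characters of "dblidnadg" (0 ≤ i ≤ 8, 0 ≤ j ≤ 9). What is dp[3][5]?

4

   ''  d  b  l  i  d  n  a  d  g
''  0  1  2  3  4  5  6  7  8  9
 l  1  1  2  2  3  4  5  6  7  8
 b  2  2  1  2  3  4  5  6  7  8
 m  3  3  2  2  3  4  5  6  7  8
 d  4  3  3  3  3  3  4  5  6  7
 d  5  4  4  4  4  3  4  5  5  6
 m  6  5  5  5  5  4  4  5  6  6
 g  7  6  6  6  6  5  5  5  6  6
 a  8  7  7  7  7  6  6  5  6  7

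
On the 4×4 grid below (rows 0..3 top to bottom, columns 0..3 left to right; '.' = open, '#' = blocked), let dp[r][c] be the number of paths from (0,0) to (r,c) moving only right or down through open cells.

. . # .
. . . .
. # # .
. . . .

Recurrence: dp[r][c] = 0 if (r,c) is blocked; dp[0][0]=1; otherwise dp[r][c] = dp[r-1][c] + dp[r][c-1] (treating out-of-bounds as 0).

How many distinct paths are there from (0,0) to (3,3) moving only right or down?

3

r\c   0   1   2   3
  0   1   1   0   0
  1   1   2   2   2
  2   1   0   0   2
  3   1   1   1   3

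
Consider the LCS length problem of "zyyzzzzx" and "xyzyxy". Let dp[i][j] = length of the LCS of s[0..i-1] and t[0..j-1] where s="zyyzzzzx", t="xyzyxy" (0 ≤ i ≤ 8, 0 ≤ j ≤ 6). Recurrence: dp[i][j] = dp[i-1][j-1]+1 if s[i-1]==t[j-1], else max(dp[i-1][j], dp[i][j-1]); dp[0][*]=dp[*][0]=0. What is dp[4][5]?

   ''  x  y  z  y  x  y
''  0  0  0  0  0  0  0
 z  0  0  0  1  1  1  1
 y  0  0  1  1  2  2  2
 y  0  0  1  1  2  2  3
 z  0  0  1  2  2  2  3
 z  0  0  1  2  2  2  3
 z  0  0  1  2  2  2  3
 z  0  0  1  2  2  2  3
 x  0  1  1  2  2  3  3

2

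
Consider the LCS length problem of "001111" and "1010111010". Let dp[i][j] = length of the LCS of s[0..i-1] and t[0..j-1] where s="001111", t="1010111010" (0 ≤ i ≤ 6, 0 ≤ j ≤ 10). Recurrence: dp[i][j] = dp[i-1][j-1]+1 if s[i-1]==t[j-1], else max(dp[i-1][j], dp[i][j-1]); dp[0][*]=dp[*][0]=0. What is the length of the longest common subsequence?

   ''  1  0  1  0  1  1  1  0  1  0
''  0  0  0  0  0  0  0  0  0  0  0
 0  0  0  1  1  1  1  1  1  1  1  1
 0  0  0  1  1  2  2  2  2  2  2  2
 1  0  1  1  2  2  3  3  3  3  3  3
 1  0  1  1  2  2  3  4  4  4  4  4
 1  0  1  1  2  2  3  4  5  5  5  5
 1  0  1  1  2  2  3  4  5  5  6  6

6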